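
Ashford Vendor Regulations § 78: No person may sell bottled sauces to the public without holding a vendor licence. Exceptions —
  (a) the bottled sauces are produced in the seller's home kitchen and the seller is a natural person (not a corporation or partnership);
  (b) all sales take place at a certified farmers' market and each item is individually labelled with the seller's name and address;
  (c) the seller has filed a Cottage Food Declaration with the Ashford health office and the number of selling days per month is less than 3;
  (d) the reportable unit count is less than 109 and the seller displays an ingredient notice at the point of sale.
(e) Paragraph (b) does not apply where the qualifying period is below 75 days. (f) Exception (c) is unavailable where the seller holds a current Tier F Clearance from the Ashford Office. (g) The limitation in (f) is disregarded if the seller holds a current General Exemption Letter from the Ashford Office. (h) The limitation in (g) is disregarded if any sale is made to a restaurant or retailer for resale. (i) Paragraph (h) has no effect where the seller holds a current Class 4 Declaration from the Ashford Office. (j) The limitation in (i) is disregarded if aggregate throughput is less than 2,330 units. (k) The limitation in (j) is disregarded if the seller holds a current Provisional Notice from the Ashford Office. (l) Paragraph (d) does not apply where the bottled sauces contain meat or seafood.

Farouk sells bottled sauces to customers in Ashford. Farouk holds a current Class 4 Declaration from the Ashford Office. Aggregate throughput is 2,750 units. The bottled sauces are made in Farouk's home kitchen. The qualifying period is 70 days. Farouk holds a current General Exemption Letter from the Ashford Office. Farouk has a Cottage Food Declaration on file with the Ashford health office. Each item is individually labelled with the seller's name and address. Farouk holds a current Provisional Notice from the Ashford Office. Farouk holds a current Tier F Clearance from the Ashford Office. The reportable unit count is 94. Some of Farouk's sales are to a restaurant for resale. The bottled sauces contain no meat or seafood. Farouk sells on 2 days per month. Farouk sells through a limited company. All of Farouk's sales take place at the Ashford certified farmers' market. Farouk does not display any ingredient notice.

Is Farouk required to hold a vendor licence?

No — exception (c) applies; Farouk is not required to hold a vendor licence.

Exception (a) fails — the seller operates through a limited company.
Exception (b) is satisfied on its face — all sales are at a certified farmers' market; items are individually labelled. Turning to paragraph (e): (e) is triggered — the qualifying period is 70 days, below the 75 days limit. Exception (b) does not apply.
Exception (c): a Cottage Food Declaration is on file; the number of selling days per month is 2, less than the 3 limit — every condition holds. Considering the limiting provisions: (f) would limit (c) — a current Tier F Clearance is held — but (g) sets (f) aside: (g) applies — a current General Exemption Letter is held. (h) would limit (g) — some sales are to a restaurant for resale — but (i) sets (h) aside: (i) operates against (h): a current Class 4 Declaration is held. (j) is not engaged (aggregate throughput is 2,750 units, not less than 2,330 units), so (i) stands. So (c) applies.
Exception (d) does not apply: no ingredient notice is displayed.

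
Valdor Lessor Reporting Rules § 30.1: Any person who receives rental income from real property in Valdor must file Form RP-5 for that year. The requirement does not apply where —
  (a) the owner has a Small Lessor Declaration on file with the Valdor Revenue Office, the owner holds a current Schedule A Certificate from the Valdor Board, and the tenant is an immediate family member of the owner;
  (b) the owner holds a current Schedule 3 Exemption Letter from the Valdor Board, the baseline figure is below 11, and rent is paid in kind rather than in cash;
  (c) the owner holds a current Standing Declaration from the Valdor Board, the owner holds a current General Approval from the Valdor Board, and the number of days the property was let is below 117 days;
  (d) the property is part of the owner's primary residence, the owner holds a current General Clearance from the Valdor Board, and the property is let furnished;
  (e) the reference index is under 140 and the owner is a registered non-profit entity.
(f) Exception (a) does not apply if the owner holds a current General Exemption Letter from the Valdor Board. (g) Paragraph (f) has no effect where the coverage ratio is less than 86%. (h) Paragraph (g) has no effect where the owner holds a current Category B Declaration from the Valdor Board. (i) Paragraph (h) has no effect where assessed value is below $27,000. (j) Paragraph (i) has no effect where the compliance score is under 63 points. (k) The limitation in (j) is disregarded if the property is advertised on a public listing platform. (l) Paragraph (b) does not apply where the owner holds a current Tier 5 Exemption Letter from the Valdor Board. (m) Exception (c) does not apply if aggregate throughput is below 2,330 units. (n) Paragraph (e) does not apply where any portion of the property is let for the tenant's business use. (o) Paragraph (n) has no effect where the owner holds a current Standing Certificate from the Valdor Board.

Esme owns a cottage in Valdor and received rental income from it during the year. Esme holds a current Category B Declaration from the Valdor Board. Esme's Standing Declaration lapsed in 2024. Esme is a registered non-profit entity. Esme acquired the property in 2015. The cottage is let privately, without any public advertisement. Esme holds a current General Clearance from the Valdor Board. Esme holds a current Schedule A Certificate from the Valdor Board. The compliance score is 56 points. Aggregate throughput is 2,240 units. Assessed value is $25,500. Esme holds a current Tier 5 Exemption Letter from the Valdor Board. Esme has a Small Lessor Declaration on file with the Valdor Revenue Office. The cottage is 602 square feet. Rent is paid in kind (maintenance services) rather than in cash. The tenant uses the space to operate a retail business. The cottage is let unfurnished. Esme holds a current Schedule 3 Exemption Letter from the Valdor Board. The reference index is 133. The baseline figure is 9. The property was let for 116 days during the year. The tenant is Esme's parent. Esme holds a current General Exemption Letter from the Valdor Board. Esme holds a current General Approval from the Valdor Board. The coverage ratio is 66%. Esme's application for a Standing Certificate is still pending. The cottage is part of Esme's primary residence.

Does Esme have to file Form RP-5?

Yes — Esme must file Form RP-5.

All of (a)'s requirements are met (a Small Lessor Declaration is on file; a current Schedule A Certificate is held; the tenant is an immediate family member). But applying paragraphs (f)–(k): (f) operates against (a): a current General Exemption Letter is held. (g) would limit (f) — the coverage ratio is 66%, less than the 86% limit — but (h) sets (g) aside: (h) operates against (g): a current Category B Declaration is held. (i) would limit (h) — assessed value is $25,500, below the $27,000 limit — but (j) sets (i) aside: (j) applies — the compliance score is 56 points, under the 63 points limit. (k), which would lift (j), is inapplicable — the property is let privately without advertisement. (a) is therefore removed.
Exception (b) is satisfied on its face — a current Schedule 3 Exemption Letter is held; the baseline figure is 9, below the 11 limit; rent is paid in kind. But: (l) operates against (b): a current Tier 5 Exemption Letter is held. So (b) is unavailable.
Exception (c) does not apply: there is no Standing Declaration in force.
Exception (d) requires that the property is let furnished; but the property is let unfurnished, so (d) is unavailable.
Exception (e)'s conditions are all satisfied: the reference index is 133, under the 140 limit; Esme is a registered non-profit. Turning to paragraphs (n)–(o): (n) is triggered — the space is let for business use. (o), which would lift (n), is not engaged — there is no Standing Certificate in force. So (e) is unavailable.
No exception is made out. Esme falls within the general rule.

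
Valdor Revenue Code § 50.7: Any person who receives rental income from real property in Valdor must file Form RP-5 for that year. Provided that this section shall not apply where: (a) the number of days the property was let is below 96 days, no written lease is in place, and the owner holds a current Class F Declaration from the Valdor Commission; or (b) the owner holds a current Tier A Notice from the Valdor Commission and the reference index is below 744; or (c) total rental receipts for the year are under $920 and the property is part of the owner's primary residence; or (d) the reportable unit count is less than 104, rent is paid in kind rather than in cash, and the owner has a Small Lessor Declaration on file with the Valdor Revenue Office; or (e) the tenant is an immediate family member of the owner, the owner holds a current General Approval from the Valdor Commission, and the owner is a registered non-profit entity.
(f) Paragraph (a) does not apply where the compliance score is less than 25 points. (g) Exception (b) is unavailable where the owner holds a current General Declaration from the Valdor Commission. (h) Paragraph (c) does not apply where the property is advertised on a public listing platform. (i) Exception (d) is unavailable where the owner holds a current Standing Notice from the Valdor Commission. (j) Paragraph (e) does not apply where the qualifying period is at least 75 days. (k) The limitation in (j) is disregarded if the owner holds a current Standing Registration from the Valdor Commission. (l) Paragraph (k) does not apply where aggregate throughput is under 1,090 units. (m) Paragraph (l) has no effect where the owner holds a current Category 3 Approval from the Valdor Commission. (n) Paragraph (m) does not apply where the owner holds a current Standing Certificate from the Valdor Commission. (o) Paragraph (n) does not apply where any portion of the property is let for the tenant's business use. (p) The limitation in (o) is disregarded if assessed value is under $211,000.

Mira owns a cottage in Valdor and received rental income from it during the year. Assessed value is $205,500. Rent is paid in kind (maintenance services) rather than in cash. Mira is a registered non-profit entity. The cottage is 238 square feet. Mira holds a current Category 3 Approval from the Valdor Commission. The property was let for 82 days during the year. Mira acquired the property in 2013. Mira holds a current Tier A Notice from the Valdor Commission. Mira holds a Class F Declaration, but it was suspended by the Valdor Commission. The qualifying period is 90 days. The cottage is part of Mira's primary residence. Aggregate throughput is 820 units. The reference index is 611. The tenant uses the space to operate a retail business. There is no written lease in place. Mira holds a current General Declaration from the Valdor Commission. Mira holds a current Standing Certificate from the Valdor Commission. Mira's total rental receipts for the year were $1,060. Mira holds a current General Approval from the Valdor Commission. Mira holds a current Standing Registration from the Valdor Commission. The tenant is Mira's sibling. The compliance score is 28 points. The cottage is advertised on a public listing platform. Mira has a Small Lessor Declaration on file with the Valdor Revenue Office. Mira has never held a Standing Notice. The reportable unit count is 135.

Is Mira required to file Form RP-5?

Exception (a) requires that the owner holds a current Class F Declaration from the Valdor Commission; but there is no Class F Declaration in force, so (a) is unavailable.
Exception (b): a current Tier A Notice is held; the reference index is 611, below the 744 limit — every condition holds. Turning to paragraph (g): (g) is triggered — a current General Declaration is held. So (b) is unavailable.
Exception (c) requires that total rental receipts for the year are under $920; but total rental receipts for the year are $1,060, not under $920, so (c) is unavailable.
Exception (d) requires that the reportable unit count is less than 104; but the reportable unit count is 135, not less than 104, so (d) is unavailable.
Exception (e): the tenant is an immediate family member; a current General Approval is held; Mira is a registered non-profit — every condition holds. But: (j) operates — the qualifying period is 90 days, meeting the 75 days threshold. (k) is triggered (a current Standing Registration is held), but is itself disapplied by (l): (l) is engaged — aggregate throughput is 820 units, under the 1,090 units limit. (m) is triggered (a current Category 3 Approval is held), but is itself disapplied by (n): (n) is triggered — a current Standing Certificate is held. (o) would limit (n) — the space is let for business use — but (p) sets (o) aside: (p) operates against (o): assessed value is $205,500, under the $211,000 limit. So (e) is unavailable.
No exception displaces § 50.7.

Yes — Mira must file Form RP-5.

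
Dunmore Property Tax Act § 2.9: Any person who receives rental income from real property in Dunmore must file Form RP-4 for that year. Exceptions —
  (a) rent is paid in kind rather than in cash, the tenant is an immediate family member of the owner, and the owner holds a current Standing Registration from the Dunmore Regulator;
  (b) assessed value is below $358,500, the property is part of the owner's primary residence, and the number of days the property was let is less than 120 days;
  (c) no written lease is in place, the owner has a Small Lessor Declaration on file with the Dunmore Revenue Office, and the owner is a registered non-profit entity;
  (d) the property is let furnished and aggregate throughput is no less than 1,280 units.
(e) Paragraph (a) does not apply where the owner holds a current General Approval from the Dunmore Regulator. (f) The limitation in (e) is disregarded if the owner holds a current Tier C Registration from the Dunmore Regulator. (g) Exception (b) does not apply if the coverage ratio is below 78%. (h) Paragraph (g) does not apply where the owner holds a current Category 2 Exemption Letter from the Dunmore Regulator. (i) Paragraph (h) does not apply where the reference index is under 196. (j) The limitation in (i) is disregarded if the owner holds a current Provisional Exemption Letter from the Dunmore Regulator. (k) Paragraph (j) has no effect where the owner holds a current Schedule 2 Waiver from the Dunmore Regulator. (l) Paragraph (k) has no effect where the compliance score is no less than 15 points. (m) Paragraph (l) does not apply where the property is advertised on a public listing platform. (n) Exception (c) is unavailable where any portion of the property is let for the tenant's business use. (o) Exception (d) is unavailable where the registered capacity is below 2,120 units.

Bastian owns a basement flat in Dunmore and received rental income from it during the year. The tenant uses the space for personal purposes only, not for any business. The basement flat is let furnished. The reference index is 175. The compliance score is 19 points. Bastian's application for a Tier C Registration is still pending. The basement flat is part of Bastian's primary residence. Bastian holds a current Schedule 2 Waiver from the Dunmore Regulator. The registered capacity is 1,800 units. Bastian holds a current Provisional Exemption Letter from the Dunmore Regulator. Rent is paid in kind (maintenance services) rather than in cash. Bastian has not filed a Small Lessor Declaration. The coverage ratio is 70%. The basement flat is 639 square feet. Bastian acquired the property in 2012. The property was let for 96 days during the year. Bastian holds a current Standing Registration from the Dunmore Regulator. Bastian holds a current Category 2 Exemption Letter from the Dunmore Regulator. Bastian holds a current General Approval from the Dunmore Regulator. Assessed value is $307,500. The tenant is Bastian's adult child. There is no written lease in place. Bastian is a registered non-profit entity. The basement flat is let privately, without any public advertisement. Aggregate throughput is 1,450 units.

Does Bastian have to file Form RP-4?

All of (a)'s requirements are met (rent is paid in kind; the tenant is an immediate family member; a current Standing Registration is held). But: (e) is engaged — a current General Approval is held. (f) is inapplicable (there is no Tier C Registration in force), so (e) stands. (a) is therefore removed.
All of (b)'s requirements are met (assessed value is $307,500, below the $358,500 limit; the basement flat is part of the primary residence; the number of days the property was let is 96 days, less than the 120 days limit). Considering the limiting provisions: (g) operates (the coverage ratio is 70%, below the 78% limit), but is displaced by (h): (h) operates against (g): a current Category 2 Exemption Letter is held. (i) would limit (h) — the reference index is 175, under the 196 limit — but (j) sets (i) aside: (j) is engaged — a current Provisional Exemption Letter is held. (k) applies (a current Schedule 2 Waiver is held), but yields to (l): (l) is triggered — the compliance score is 19 points, meeting the 15 points threshold. (m), which would lift (l), is inapplicable — the property is let privately without advertisement. So (b) applies.
Exception (c) does not apply: no Small Lessor Declaration is on file.
Exception (d)'s conditions are all satisfied: the property is let furnished; aggregate throughput is 1,450 units, meeting the 1,280 units threshold. But: (o) operates against (d): the registered capacity is 1,800 units, below the 2,120 units limit. Exception (d) does not apply.

No — exception (b) applies; Bastian is not required to file Form RP-4.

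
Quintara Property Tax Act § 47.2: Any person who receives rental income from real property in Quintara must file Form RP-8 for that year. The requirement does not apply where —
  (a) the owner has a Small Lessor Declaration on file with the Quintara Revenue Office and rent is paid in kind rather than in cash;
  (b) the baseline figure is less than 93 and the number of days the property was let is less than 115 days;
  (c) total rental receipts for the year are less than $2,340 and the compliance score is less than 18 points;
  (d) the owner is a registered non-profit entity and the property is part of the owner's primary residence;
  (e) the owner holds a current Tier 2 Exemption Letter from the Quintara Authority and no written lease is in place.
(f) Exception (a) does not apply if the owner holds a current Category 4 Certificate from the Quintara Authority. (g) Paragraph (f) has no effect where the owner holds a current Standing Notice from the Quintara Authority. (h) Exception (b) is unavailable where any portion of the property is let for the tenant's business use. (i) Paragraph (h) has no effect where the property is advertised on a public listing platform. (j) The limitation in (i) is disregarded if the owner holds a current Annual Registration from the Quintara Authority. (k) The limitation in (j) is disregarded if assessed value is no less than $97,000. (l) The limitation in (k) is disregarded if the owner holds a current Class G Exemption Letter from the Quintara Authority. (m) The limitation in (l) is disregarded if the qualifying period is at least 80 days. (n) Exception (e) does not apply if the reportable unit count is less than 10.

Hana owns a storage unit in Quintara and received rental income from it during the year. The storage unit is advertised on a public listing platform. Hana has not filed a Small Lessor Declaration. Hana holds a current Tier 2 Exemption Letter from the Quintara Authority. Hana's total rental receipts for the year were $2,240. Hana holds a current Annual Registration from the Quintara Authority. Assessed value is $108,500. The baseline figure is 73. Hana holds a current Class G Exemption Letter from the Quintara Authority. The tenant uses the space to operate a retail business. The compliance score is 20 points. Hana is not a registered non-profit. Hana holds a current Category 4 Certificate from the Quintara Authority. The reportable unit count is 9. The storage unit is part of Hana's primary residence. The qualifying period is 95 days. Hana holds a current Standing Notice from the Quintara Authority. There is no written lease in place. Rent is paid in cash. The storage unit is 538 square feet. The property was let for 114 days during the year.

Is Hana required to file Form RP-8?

No — exception (b) applies; Hana is not required to file Form RP-8.

Exception (a) fails — no Small Lessor Declaration is on file.
Exception (b) is satisfied on its face — the baseline figure is 73, less than the 93 limit; the number of days the property was let is 114 days, less than the 115 days limit. Considering the limiting provisions: (h) would limit (b) — the space is let for business use — but (i) sets (h) aside: (i) operates against (h): the property is publicly advertised. (j) operates (a current Annual Registration is held), but is itself disapplied by (k): (k) operates against (j): assessed value is $108,500, meeting the $97,000 threshold. (l) would limit (k) — a current Class G Exemption Letter is held — but (m) sets (l) aside: (m) operates against (l): the qualifying period is 95 days, meeting the 80 days threshold. So (b) applies.
Exception (c) requires that the compliance score is less than 18 points; but the compliance score is 20 points, not less than 18 points, so (c) is unavailable.
Exception (d) requires that the owner is a registered non-profit entity; but Hana is not a registered non-profit, so (d) is unavailable.
Exception (e): a current Tier 2 Exemption Letter is held; there is no written lease — every condition holds. However, paragraph (n) must be considered: (n) operates against (e): the reportable unit count is 9, less than the 10 limit. So (e) is unavailable.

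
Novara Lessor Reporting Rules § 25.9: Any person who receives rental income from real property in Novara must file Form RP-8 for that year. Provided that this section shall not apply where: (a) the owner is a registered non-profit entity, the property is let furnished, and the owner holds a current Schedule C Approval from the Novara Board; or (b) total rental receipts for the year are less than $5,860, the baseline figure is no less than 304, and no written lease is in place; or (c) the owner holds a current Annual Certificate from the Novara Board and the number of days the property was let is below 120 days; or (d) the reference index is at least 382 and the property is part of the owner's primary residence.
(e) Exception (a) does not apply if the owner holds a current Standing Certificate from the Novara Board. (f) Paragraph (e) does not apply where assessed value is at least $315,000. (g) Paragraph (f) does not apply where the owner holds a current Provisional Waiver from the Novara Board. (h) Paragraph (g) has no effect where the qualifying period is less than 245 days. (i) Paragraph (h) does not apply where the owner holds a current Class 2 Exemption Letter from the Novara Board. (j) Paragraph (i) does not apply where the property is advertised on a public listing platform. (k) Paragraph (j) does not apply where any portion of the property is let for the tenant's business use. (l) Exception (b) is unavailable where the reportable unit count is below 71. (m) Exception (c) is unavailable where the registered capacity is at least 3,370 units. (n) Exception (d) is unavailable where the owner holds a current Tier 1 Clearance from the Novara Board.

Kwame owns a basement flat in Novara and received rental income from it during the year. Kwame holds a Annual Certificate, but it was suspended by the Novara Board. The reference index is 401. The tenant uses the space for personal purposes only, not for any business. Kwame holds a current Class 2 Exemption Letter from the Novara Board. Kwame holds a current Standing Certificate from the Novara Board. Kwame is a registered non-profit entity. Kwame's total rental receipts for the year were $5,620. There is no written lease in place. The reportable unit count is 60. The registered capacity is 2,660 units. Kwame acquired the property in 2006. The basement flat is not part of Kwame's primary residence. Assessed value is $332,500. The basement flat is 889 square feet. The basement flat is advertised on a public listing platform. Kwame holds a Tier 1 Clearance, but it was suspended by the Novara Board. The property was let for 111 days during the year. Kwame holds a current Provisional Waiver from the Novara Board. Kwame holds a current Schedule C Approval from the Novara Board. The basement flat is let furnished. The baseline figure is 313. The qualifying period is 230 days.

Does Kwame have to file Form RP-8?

No — exception (a) applies; Kwame is not required to file Form RP-8.

Exception (a): Kwame is a registered non-profit; the property is let furnished; a current Schedule C Approval is held — every condition holds. Considering the limiting provisions: (e) would limit (a) — a current Standing Certificate is held — but (f) sets (e) aside: (f) operates against (e): assessed value is $332,500, meeting the $315,000 threshold. (g) is triggered (a current Provisional Waiver is held), but is displaced by (h): (h) operates against (g): the qualifying period is 230 days, less than the 245 days limit. (i) is triggered (a current Class 2 Exemption Letter is held), but is overridden by (j): (j) is triggered — the property is publicly advertised. (k) is not triggered (the space is used for personal purposes only), so (j) stands. (a) remains available.
Exception (b): total rental receipts for the year are $5,620, less than the $5,860 limit; the baseline figure is 313, meeting the 304 threshold; there is no written lease — every condition holds. However, paragraph (l) must be considered: (l) is triggered — the reportable unit count is 60, below the 71 limit. So (b) is unavailable.
Exception (c) fails — the Annual Certificate is not current.
Exception (d) does not apply: the basement flat is not part of the primary residence.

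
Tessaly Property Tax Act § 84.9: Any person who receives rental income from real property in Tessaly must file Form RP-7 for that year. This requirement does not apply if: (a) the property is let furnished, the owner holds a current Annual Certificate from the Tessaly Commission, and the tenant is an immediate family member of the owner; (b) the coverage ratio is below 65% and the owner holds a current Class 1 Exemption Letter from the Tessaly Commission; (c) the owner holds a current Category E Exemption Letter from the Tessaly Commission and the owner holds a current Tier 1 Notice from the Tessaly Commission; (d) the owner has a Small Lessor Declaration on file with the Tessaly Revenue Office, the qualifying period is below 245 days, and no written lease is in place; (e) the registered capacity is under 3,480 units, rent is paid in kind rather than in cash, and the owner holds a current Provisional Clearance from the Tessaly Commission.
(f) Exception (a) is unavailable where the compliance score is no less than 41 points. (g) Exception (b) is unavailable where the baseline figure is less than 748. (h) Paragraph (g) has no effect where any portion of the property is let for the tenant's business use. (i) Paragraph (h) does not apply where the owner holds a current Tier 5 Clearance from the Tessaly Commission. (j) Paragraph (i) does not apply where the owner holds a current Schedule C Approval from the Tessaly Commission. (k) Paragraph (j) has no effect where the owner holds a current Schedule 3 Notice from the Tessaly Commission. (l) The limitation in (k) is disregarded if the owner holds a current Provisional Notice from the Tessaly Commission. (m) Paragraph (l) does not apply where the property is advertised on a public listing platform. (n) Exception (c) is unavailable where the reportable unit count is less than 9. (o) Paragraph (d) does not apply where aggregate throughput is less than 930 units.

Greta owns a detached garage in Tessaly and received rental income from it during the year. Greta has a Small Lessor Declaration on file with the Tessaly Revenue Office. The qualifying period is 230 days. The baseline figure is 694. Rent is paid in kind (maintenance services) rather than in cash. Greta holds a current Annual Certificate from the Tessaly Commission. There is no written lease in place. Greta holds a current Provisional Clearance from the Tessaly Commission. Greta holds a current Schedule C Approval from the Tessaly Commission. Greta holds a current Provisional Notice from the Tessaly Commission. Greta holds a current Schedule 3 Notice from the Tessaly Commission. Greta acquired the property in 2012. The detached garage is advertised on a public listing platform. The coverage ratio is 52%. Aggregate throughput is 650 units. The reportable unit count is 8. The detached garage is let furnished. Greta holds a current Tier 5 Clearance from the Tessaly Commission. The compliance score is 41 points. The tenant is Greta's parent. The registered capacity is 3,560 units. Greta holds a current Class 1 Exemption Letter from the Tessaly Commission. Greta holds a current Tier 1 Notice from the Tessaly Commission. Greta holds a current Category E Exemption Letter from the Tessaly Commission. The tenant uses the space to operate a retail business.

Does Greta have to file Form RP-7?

Yes — Greta must file Form RP-7.

Exception (a): the property is let furnished; a current Annual Certificate is held; the tenant is an immediate family member — every condition holds. But applying paragraph (f): (f) is triggered — the compliance score is 41 points, meeting the 41 points threshold. Exception (a) does not apply.
Exception (b) is satisfied on its face — the coverage ratio is 52%, below the 65% limit; a current Class 1 Exemption Letter is held. But applying paragraphs (g)–(m): (g) operates — the baseline figure is 694, less than the 748 limit. (h) would limit (g) — the space is let for business use — but (i) sets (h) aside: (i) operates against (h): a current Tier 5 Clearance is held. (j) is engaged (a current Schedule C Approval is held), but is itself disapplied by (k): (k) operates — a current Schedule 3 Notice is held. (l) applies (a current Provisional Notice is held), but is itself disapplied by (m): (m) operates — the property is publicly advertised. (b) is therefore removed.
Exception (c)'s conditions are all satisfied: a current Category E Exemption Letter is held; a current Tier 1 Notice is held. However, paragraph (n) must be considered: (n) operates against (c): the reportable unit count is 8, less than the 9 limit. (c) is therefore removed.
Exception (d)'s conditions are all satisfied: a Small Lessor Declaration is on file; the qualifying period is 230 days, below the 245 days limit; there is no written lease. But: (o) operates against (d): aggregate throughput is 650 units, less than the 930 units limit. Exception (d) does not apply.
Exception (e) requires that the registered capacity is under 3,480 units; but the registered capacity is 3,560 units, not under 3,480 units, so (e) is unavailable.
Every exception is unavailable, so the rule governs.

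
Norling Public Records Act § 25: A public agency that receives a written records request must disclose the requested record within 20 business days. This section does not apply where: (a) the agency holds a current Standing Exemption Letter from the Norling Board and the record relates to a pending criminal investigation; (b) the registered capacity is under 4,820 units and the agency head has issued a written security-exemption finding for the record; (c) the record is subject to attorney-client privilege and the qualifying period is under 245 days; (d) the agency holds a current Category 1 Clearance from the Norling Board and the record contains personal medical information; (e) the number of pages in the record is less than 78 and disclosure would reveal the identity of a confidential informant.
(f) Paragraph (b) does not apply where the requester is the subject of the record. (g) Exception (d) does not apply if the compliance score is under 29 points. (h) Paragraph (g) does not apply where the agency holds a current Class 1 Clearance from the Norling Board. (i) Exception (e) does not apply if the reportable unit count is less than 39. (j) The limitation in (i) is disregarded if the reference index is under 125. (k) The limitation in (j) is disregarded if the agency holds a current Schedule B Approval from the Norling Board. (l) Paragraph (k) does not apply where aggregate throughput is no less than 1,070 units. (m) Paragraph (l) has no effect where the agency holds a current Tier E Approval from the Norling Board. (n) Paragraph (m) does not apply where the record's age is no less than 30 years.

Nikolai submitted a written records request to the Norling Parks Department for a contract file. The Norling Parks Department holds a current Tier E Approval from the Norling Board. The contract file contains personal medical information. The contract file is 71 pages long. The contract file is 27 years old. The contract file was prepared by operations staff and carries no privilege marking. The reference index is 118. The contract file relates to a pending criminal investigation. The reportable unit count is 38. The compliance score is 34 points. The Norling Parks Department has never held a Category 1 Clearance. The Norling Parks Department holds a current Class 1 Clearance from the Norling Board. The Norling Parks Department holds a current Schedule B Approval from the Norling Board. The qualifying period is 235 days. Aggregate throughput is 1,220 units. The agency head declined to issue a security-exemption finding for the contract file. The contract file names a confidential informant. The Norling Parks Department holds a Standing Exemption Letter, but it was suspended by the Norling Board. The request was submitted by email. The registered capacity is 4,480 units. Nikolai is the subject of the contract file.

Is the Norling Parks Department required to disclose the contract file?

Exception (a) requires that the agency holds a current Standing Exemption Letter from the Norling Board; but there is no Standing Exemption Letter in force, so (a) is unavailable.
Exception (b) fails — the agency head declined to issue a security-exemption finding.
Exception (c) requires that the record is subject to attorney-client privilege; but the contract file carries no privilege marking, so (c) is unavailable.
Exception (d) fails — no current Category 1 Clearance is held.
Exception (e): the number of pages in the record is 71, less than the 78 limit; the contract file names a confidential informant — every condition holds. However, paragraphs (i)–(n) must be considered: (i) is triggered — the reportable unit count is 38, less than the 39 limit. (j) is engaged (the reference index is 118, under the 125 limit), but yields to (k): (k) is triggered — a current Schedule B Approval is held. (l) operates (aggregate throughput is 1,220 units, meeting the 1,070 units threshold), but is itself disapplied by (m): (m) is triggered — a current Tier E Approval is held. (n) does not operate here (the record's age is 27 years, short of 30 years), so (m) stands. (e) is therefore removed.
Every exception is unavailable, so the rule governs.

Yes — the Norling Parks Department must disclose the contract file.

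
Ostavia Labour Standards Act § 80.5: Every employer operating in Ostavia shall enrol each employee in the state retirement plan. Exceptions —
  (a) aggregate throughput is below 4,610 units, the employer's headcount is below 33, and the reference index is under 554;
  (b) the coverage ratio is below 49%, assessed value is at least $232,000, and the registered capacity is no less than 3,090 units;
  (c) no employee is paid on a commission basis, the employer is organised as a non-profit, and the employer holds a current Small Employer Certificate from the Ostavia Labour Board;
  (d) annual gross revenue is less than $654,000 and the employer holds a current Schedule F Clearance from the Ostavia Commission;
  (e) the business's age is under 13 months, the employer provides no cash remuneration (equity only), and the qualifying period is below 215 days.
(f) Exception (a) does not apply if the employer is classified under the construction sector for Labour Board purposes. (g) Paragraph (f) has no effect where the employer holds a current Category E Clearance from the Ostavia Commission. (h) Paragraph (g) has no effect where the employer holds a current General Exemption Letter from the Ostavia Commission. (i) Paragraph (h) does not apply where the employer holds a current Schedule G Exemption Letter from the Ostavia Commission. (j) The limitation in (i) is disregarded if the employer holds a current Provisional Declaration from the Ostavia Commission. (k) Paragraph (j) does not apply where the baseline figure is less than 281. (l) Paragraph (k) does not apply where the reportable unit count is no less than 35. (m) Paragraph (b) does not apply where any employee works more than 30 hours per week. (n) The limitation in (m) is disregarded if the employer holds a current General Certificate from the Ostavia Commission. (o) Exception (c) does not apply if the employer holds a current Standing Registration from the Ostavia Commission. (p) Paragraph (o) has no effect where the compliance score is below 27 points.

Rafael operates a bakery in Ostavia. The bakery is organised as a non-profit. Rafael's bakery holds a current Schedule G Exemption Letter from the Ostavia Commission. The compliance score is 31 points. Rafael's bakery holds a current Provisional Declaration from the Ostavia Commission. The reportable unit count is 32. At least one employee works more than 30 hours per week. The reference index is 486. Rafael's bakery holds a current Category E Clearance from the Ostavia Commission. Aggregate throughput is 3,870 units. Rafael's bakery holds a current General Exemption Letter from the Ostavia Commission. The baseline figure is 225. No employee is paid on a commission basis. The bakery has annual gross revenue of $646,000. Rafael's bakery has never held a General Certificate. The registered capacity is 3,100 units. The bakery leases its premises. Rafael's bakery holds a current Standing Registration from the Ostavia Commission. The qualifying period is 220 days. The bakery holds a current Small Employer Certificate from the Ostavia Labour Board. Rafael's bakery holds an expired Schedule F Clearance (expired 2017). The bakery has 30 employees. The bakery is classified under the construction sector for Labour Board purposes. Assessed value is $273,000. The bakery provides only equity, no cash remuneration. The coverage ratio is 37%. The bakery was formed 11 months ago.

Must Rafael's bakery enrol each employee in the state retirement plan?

Exception (a): aggregate throughput is 3,870 units, below the 4,610 units limit; the employer's headcount is 30, below the 33 limit; the reference index is 486, under the 554 limit — every condition holds. As to paragraphs (f)–(l): (f) would limit (a) — the bakery is classified under the construction sector — but (g) sets (f) aside: (g) operates — a current Category E Clearance is held. (h) operates (a current General Exemption Letter is held), but is set aside by (i): (i) operates against (h): a current Schedule G Exemption Letter is held. (j) would limit (i) — a current Provisional Declaration is held — but (k) sets (j) aside: (k) is triggered — the baseline figure is 225, less than the 281 limit. (l) is not triggered (the reportable unit count is 32, short of 35), so (k) stands. (a) remains available.
Exception (b): the coverage ratio is 37%, below the 49% limit; assessed value is $273,000, meeting the $232,000 threshold; the registered capacity is 3,100 units, meeting the 3,090 units threshold — every condition holds. But applying paragraphs (m)–(n): (m) operates against (b): at least one employee exceeds 30 hours/week. (n) is not triggered (the General Certificate is not current), so (m) stands. (b) is therefore removed.
Exception (c): no employee is paid on commission; the employer is a non-profit; a current Small Employer Certificate is held — every condition holds. However, paragraphs (o)–(p) must be considered: (o) applies — a current Standing Registration is held. (p), which would lift (o), is not engaged — the compliance score is 31 points, not below 27 points. Exception (c) does not apply.
Exception (d) fails — the Schedule F Clearance is not current.
Exception (e) requires that the qualifying period is below 215 days; but the qualifying period is 220 days, not below 215 days, so (e) is unavailable.

No — exception (a) applies; Rafael's bakery is not required to enrol each employee in the state retirement plan.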